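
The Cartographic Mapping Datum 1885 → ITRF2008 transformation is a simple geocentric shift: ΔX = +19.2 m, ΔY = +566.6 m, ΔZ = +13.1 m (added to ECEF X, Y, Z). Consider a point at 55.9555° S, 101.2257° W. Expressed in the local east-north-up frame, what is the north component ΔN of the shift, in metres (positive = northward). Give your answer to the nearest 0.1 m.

At φ = -55.9555°, λ = -101.2257°: sin φ = -0.828603, cos φ = 0.559837, sin λ = -0.980868, cos λ = -0.194674.
ΔN = −sin φ cos λ·ΔX − sin φ sin λ·ΔY + cos φ·ΔZ = −(-0.828603)(-0.194674)(19.2) − (-0.828603)(-0.980868)(566.6) + (0.559837)(13.1) = -456.27 m.

ΔN = -456.3 m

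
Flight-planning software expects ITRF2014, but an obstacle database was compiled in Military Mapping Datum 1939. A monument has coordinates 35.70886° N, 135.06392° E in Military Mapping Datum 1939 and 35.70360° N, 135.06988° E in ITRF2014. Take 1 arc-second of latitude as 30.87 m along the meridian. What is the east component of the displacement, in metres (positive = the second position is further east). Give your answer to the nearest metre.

ΔE = 538 m

Δφ = 35.70360° − 35.70886° = -0.00526°; Δλ = 135.06988° − 135.06392° = +0.00596°.
1° of latitude = 3600 × 30.87 = 111132 m.
ΔN = Δφ × 111132 = -584.6 m; ΔE = Δλ × 111132 × cos(35.70886°) = +0.00596 × 111132 × 0.811993 = 537.8 m.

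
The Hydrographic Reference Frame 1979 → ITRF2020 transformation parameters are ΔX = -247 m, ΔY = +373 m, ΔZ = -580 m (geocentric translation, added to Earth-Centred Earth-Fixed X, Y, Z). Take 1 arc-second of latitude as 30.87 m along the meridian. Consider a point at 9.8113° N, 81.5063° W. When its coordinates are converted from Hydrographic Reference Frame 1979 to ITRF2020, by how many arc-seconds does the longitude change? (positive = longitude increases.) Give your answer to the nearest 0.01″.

Δλ = -6.22″

sin φ = 0.170404, cos φ = 0.985374, sin λ = -0.989032, cos λ = 0.147701.
East component: ΔE = −sin λ·ΔX + cos λ·ΔY = −(-0.989032)(-247) + (0.147701)(373) = -189.20 m.
1° of latitude spans 3600 × 30.87 = 111132 m; at latitude φ, 1° of longitude spans that × cos φ = 109506.6 m, so Δλ = -189.20 / 109506.6 × 3600 = -6.220″.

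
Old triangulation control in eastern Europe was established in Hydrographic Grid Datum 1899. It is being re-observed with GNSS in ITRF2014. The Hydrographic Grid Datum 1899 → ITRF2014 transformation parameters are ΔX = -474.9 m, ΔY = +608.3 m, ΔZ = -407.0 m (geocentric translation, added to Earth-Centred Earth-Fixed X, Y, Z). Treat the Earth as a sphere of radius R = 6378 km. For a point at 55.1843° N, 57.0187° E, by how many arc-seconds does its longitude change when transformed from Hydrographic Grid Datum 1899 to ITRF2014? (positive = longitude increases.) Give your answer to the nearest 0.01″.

Δλ = 41.32″

sin φ = 0.820993, cos φ = 0.570939, sin λ = 0.838848, cos λ = 0.544365.
East component: ΔE = −sin λ·ΔX + cos λ·ΔY = −(0.838848)(-474.9) + (0.544365)(608.3) = 729.51 m.
1° of latitude spans πR/180 = 111317 m; at latitude φ, 1° of longitude spans that × cos φ = 63555.2 m, so Δλ = 729.51 / 63555.2 × 3600 = 41.322″.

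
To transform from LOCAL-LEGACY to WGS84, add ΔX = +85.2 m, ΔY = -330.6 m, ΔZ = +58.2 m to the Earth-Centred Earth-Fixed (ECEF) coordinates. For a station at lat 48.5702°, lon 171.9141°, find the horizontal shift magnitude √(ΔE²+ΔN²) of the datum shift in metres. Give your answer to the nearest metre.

344 m

At φ = 48.5702°, λ = 171.9141°: sin φ = 0.749767, cos φ = 0.661702, sin λ = 0.140658, cos λ = -0.990058.
ΔE = −sin λ·ΔX + cos λ·ΔY = −(0.140658)·(85.2) + (-0.990058)·(-330.6) = 315.33 m.
ΔN = −sin φ cos λ·ΔX − sin φ sin λ·ΔY + cos φ·ΔZ = −(0.749767)(-0.990058)(85.2) − (0.749767)(0.140658)(-330.6) + (0.661702)(58.2) = 136.62 m.
Horizontal magnitude = √(ΔE² + ΔN²) = √(315.33² + 136.62²) = 343.65 m.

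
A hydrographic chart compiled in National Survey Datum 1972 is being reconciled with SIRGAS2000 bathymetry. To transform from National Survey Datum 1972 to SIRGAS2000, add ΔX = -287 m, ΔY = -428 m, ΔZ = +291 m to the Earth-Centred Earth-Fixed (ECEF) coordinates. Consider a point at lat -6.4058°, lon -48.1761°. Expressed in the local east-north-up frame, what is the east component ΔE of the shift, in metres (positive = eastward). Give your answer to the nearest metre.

ΔE = -499 m

At φ = -6.4058°, λ = -48.1761°: sin φ = -0.111570, cos φ = 0.993757, sin λ = -0.745198, cos λ = 0.666843.
ΔE = −sin λ·ΔX + cos λ·ΔY = −(-0.745198)·(-287) + (0.666843)·(-428) = -499.28 m.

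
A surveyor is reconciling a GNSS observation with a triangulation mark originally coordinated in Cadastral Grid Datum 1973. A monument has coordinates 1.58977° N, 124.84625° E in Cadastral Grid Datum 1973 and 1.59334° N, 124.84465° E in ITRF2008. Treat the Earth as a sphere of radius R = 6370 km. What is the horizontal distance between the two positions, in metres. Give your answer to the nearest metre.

435 m

Δφ = 1.59334° − 1.58977° = +0.00357°; Δλ = 124.84465° − 124.84625° = -0.00160°.
1° along a meridian = πR/180 = 111177 m.
ΔN = Δφ × 111177 = 396.9 m; ΔE = Δλ × 111177 × cos(1.58977°) = -0.00160 × 111177 × 0.999615 = -177.8 m.
Distance = √(ΔE² + ΔN²) = √((-177.8)² + 396.9²) = 434.9 m.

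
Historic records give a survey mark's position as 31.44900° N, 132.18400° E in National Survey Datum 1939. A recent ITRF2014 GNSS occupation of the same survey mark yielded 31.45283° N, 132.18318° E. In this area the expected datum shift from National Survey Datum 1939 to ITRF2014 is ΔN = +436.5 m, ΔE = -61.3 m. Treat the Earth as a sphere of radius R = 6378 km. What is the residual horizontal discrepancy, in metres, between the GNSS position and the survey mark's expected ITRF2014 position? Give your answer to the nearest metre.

Observed coordinate differences: Δφ = +0.00383°, Δλ = -0.00082°.
Converting to metres (1° lat = 111317 m, cos φ = 0.853105): observed ΔN = 426.3 m, observed ΔE = -77.9 m.
Subtracting the expected shift leaves a residual of 426.3 − (436.5) = -10.2 m north and -77.9 − (-61.3) = -16.6 m east.
Residual distance = √((-10.2)² + (-16.6)²) = 19.4 m.

19 m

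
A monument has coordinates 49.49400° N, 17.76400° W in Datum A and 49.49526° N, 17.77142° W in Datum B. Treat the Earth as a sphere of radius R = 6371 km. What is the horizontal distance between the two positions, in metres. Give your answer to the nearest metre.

Δφ = 49.49526° − 49.49400° = +0.00126°; Δλ = -17.77142° − -17.76400° = -0.00742°.
1° along a meridian = πR/180 = 111195 m.
ΔN = Δφ × 111195 = 140.1 m; ΔE = Δλ × 111195 × cos(49.49400°) = -0.00742 × 111195 × 0.649528 = -535.9 m.
Distance = √(ΔE² + ΔN²) = √((-535.9)² + 140.1²) = 553.9 m.

554 m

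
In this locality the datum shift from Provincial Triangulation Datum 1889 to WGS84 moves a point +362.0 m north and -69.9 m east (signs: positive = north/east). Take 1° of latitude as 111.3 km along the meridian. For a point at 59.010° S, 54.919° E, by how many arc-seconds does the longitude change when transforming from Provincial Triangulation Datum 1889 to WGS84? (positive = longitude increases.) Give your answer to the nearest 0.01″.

At latitude -59.010°, cos φ = 0.514888.
1° of longitude at this latitude = 111.3 × cos φ = 57.31 km, so Δλ = -69.9 / 57307.1 = -0.0012197° = -4.391″.

Δλ = -4.39″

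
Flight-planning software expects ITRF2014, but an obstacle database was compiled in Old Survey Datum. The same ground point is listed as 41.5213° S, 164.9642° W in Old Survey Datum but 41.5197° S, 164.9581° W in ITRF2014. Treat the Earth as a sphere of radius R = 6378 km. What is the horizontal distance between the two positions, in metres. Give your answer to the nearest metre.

Δφ = -41.5197° − -41.5213° = +0.0016°; Δλ = -164.9581° − -164.9642° = +0.0061°.
1° along a meridian = πR/180 = 111317 m.
ΔN = Δφ × 111317 = 178.1 m; ΔE = Δλ × 111317 × cos(-41.5213°) = +0.0061 × 111317 × 0.748709 = 508.4 m.
Distance = √(ΔE² + ΔN²) = √(508.4² + 178.1²) = 538.7 m.

539 m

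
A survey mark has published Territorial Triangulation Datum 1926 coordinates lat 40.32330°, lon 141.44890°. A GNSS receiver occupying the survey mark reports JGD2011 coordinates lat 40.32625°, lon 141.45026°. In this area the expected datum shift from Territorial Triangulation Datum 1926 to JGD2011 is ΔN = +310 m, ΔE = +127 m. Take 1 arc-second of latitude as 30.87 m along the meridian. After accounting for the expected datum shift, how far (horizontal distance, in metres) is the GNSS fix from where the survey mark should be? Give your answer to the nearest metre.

Observed coordinate differences: Δφ = +0.00295°, Δλ = +0.00136°.
Converting to metres (1° lat = 111132 m, cos φ = 0.762405): observed ΔN = 327.8 m, observed ΔE = 115.2 m.
Subtracting the expected shift leaves a residual of 327.8 − (310) = 17.8 m north and 115.2 − (127) = -11.8 m east.
Residual distance = √(17.8² + (-11.8)²) = 21.4 m.

21 m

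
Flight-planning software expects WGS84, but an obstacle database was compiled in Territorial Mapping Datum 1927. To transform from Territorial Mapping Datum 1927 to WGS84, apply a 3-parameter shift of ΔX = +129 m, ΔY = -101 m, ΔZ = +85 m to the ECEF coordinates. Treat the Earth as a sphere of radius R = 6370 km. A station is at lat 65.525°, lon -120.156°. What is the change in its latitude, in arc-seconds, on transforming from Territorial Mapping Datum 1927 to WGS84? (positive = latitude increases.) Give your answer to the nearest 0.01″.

sin φ = 0.910142, cos φ = 0.414296, sin λ = -0.864661, cos λ = -0.502356.
North component: ΔN = −sin φ cos λ·ΔX − sin φ sin λ·ΔY + cos φ·ΔZ = −(0.910142)(-0.502356)(129) − (0.910142)(-0.864661)(-101) + (0.414296)(85) = 14.71 m.
1° of latitude spans πR/180 = 111177 m, so Δφ = 14.71 / 111177 × 3600 = 0.476″.

Δφ = 0.48″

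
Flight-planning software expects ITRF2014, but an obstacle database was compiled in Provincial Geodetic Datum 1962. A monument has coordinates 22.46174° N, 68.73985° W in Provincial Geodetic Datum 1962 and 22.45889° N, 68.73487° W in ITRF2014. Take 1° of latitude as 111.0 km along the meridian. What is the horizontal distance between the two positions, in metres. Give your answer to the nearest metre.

601 m

Δφ = 22.45889° − 22.46174° = -0.00285°; Δλ = -68.73487° − -68.73985° = +0.00498°.
ΔN = Δφ × 111000 = -316.3 m; ΔE = Δλ × 111000 × cos(22.46174°) = +0.00498 × 111000 × 0.924135 = 510.8 m.
Distance = √(ΔE² + ΔN²) = √(510.8² + (-316.3)²) = 600.9 m.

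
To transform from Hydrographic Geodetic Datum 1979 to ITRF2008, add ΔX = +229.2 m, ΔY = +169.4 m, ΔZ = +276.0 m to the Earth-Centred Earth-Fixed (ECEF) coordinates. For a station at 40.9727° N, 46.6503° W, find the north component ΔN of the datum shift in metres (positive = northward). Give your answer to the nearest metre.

At φ = 40.9727°, λ = -46.6503°: sin φ = 0.655699, cos φ = 0.755022, sin λ = -0.727178, cos λ = 0.686449.
ΔN = −sin φ cos λ·ΔX − sin φ sin λ·ΔY + cos φ·ΔZ = −(0.655699)(0.686449)(229.2) − (0.655699)(-0.727178)(169.4) + (0.755022)(276.0) = 185.99 m.

ΔN = 186 m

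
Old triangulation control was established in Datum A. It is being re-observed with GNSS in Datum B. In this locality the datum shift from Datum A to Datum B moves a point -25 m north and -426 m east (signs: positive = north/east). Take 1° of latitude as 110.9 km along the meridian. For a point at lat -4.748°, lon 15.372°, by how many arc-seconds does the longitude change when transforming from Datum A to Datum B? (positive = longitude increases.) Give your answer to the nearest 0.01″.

Δλ = -13.88″

At latitude -4.748°, cos φ = 0.996568.
1° of longitude at this latitude = 110.9 × cos φ = 110.52 km, so Δλ = -426.0 / 110519.4 = -0.0038545° = -13.876″.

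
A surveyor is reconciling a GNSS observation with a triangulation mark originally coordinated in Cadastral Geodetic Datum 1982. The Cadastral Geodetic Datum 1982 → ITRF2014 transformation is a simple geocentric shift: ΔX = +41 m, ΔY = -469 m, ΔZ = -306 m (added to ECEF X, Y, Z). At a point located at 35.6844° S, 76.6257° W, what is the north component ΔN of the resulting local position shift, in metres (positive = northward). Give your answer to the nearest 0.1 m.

ΔN = 23.1 m

The local north axis is (−sin φ cos λ, −sin φ sin λ, cos φ), giving ΔN = 5.532 + 266.158 − 248.546 = 23.14 m.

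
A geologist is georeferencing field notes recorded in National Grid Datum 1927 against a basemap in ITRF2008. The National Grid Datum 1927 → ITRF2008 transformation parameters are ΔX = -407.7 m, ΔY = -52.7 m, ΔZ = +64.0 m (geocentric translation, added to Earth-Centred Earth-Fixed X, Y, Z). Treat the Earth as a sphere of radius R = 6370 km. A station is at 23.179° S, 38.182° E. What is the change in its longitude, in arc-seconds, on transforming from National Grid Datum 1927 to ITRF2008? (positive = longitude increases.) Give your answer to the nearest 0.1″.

Δλ = 7.4″

sin φ = -0.393605, cos φ = 0.919280, sin λ = 0.618161, cos λ = 0.786051.
East component: ΔE = −sin λ·ΔX + cos λ·ΔY = −(0.618161)(-407.7) + (0.786051)(-52.7) = 210.60 m.
1° of latitude spans πR/180 = 111177 m; at latitude φ, 1° of longitude spans that × cos φ = 102203.2 m, so Δλ = 210.60 / 102203.2 × 3600 = 7.418″.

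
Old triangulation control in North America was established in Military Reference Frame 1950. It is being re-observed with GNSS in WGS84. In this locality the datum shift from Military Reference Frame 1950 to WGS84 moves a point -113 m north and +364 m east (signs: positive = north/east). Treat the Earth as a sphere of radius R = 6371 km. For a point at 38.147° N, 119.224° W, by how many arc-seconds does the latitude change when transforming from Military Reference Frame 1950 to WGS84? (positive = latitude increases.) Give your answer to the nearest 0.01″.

On a sphere of radius R, 1 rad of latitude = R, so Δφ = ΔN / R = -113.0 / 6371000 = -1.7737e-05 rad = -3.658″.

Δφ = -3.66″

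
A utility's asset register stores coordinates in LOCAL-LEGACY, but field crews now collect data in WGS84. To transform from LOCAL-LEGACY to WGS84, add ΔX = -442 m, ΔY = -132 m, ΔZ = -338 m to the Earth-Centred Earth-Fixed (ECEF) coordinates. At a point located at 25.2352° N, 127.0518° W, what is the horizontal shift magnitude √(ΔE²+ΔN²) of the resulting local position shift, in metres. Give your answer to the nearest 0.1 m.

538.6 m

At φ = 25.2352°, λ = -127.0518°: sin φ = 0.426335, cos φ = 0.904565, sin λ = -0.798091, cos λ = -0.602537.
ΔE = −sin λ·ΔX + cos λ·ΔY = −(-0.798091)·(-442) + (-0.602537)·(-132) = -273.22 m.
ΔN = −sin φ cos λ·ΔX − sin φ sin λ·ΔY + cos φ·ΔZ = −(0.426335)(-0.602537)(-442) − (0.426335)(-0.798091)(-132) + (0.904565)(-338) = -464.20 m.
Horizontal magnitude = √(ΔE² + ΔN²) = √((-273.22)² + (-464.20)²) = 538.64 m.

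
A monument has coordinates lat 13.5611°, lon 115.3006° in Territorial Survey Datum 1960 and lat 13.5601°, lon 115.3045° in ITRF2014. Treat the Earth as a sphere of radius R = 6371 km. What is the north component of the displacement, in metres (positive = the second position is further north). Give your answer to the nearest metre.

ΔN = -111 m

Δφ = 13.5601° − 13.5611° = -0.0010°; Δλ = 115.3045° − 115.3006° = +0.0039°.
1° along a meridian = πR/180 = 111195 m.
ΔN = Δφ × 111195 = -111.2 m; ΔE = Δλ × 111195 × cos(13.5611°) = +0.0039 × 111195 × 0.972120 = 421.6 m.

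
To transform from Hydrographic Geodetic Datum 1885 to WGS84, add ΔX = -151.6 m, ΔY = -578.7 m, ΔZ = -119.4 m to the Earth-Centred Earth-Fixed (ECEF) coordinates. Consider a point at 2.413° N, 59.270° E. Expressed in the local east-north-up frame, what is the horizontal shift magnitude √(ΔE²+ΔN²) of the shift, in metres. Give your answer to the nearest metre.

The local east axis at (φ, λ) is (−sin λ, cos λ, 0), so ΔE = −sin(59.270°)·(-151.6) + cos(59.270°)·(-578.7) = -165.40 m.
The local north axis is (−sin φ cos λ, −sin φ sin λ, cos φ), giving ΔN = 3.262 + 20.943 − 119.294 = -95.09 m.
Horizontal magnitude = √(ΔE² + ΔN²) = √((-165.40)² + (-95.09)²) = 190.78 m.

191 m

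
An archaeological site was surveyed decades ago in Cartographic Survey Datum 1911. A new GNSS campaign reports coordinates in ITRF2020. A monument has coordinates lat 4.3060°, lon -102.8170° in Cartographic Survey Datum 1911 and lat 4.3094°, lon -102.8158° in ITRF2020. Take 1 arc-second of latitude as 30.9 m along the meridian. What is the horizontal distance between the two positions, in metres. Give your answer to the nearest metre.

401 m

Δφ = 4.3094° − 4.3060° = +0.0034°; Δλ = -102.8158° − -102.8170° = +0.0012°.
1° of latitude = 3600 × 30.90 = 111240 m.
ΔN = Δφ × 111240 = 378.2 m; ΔE = Δλ × 111240 × cos(4.3060°) = +0.0012 × 111240 × 0.997177 = 133.1 m.
Distance = √(ΔE² + ΔN²) = √(133.1² + 378.2²) = 401.0 m.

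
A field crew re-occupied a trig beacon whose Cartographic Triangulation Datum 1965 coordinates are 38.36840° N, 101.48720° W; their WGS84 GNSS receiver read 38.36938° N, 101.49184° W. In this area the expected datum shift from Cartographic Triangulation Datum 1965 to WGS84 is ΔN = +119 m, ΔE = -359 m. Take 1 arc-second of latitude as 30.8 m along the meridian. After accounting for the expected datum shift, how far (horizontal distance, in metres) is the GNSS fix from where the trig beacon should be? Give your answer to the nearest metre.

Observed coordinate differences: Δφ = +0.00098°, Δλ = -0.00464°.
Converting to metres (1° lat = 110880 m, cos φ = 0.784036): observed ΔN = 108.7 m, observed ΔE = -403.4 m.
Subtracting the expected shift leaves a residual of 108.7 − (119) = -10.3 m north and -403.4 − (-359) = -44.4 m east.
Residual distance = √((-10.3)² + (-44.4)²) = 45.6 m.

46 m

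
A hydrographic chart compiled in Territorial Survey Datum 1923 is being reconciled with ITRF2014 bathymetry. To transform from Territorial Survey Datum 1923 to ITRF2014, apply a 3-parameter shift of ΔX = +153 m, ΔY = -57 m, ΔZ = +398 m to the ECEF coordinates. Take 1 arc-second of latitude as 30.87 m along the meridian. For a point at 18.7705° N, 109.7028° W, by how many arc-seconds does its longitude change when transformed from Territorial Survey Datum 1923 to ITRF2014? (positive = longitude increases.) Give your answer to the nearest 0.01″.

sin φ = 0.321778, cos φ = 0.946815, sin λ = -0.941454, cos λ = -0.337141.
East component: ΔE = −sin λ·ΔX + cos λ·ΔY = −(-0.941454)(153) + (-0.337141)(-57) = 163.26 m.
1° of latitude spans 3600 × 30.87 = 111132 m; at latitude φ, 1° of longitude spans that × cos φ = 105221.5 m, so Δλ = 163.26 / 105221.5 × 3600 = 5.586″.

Δλ = 5.59″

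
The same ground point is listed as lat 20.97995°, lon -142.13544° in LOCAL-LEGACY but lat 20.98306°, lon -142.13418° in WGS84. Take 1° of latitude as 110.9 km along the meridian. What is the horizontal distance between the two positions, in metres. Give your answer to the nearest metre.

Δφ = 20.98306° − 20.97995° = +0.00311°; Δλ = -142.13418° − -142.13544° = +0.00126°.
ΔN = Δφ × 110900 = 344.9 m; ΔE = Δλ × 110900 × cos(20.97995°) = +0.00126 × 110900 × 0.933706 = 130.5 m.
Distance = √(ΔE² + ΔN²) = √(130.5² + 344.9²) = 368.8 m.

369 m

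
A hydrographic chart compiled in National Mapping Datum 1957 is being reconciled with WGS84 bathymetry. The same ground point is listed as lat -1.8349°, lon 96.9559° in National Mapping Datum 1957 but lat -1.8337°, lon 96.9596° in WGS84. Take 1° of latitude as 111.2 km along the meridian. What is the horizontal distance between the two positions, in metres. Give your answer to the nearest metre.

Δφ = -1.8337° − -1.8349° = +0.0012°; Δλ = 96.9596° − 96.9559° = +0.0037°.
ΔN = Δφ × 111200 = 133.4 m; ΔE = Δλ × 111200 × cos(-1.8349°) = +0.0037 × 111200 × 0.999487 = 411.2 m.
Distance = √(ΔE² + ΔN²) = √(411.2² + 133.4²) = 432.3 m.

432 m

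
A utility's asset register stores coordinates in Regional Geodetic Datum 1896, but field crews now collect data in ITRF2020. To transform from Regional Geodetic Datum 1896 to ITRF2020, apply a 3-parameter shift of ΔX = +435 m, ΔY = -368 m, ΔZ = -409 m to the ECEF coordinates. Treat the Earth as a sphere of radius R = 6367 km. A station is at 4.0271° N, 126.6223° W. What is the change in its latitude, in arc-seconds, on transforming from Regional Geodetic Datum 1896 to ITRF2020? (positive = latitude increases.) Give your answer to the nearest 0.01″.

Δφ = -13.30″

sin φ = 0.070228, cos φ = 0.997531, sin λ = -0.802585, cos λ = -0.596537.
North component: ΔN = −sin φ cos λ·ΔX − sin φ sin λ·ΔY + cos φ·ΔZ = −(0.070228)(-0.596537)(435) − (0.070228)(-0.802585)(-368) + (0.997531)(-409) = -410.51 m.
1° of latitude spans πR/180 = 111125 m, so Δφ = -410.51 / 111125 × 3600 = -13.299″.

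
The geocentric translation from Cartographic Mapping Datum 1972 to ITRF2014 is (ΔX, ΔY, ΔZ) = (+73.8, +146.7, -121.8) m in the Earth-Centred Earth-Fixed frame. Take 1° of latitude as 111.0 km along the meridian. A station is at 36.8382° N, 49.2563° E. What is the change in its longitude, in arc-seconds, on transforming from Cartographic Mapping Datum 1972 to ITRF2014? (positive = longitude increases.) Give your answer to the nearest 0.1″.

Δλ = 1.6″

sin φ = 0.599557, cos φ = 0.800332, sin λ = 0.757637, cos λ = 0.652676.
East component: ΔE = −sin λ·ΔX + cos λ·ΔY = −(0.757637)(73.8) + (0.652676)(146.7) = 39.83 m.
1° of latitude spans 111000 m; at latitude φ, 1° of longitude spans that × cos φ = 88836.8 m, so Δλ = 39.83 / 88836.8 × 3600 = 1.614″.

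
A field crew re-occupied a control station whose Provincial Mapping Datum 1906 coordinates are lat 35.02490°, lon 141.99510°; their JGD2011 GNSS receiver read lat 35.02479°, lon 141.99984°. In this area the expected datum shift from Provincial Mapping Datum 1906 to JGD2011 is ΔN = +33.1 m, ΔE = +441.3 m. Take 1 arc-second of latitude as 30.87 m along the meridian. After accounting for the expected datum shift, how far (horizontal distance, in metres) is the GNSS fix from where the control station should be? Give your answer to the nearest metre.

Observed coordinate differences: Δφ = -0.00011°, Δλ = +0.00474°.
Converting to metres (1° lat = 111132 m, cos φ = 0.818903): observed ΔN = -12.2 m, observed ΔE = 431.4 m.
Subtracting the expected shift leaves a residual of -12.2 − (33.1) = -45.3 m north and 431.4 − (441.3) = -9.9 m east.
Residual distance = √((-45.3)² + (-9.9)²) = 46.4 m.

46 m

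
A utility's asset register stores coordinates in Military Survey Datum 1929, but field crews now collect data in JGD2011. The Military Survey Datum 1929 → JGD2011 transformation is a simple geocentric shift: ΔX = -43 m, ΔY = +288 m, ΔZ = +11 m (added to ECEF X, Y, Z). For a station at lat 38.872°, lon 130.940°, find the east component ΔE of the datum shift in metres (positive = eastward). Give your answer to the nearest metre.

ΔE = -156 m

At φ = 38.872°, λ = 130.940°: sin φ = 0.627583, cos φ = 0.778550, sin λ = 0.755396, cos λ = -0.655268.
ΔE = −sin λ·ΔX + cos λ·ΔY = −(0.755396)·(-43) + (-0.655268)·(288) = -156.24 m.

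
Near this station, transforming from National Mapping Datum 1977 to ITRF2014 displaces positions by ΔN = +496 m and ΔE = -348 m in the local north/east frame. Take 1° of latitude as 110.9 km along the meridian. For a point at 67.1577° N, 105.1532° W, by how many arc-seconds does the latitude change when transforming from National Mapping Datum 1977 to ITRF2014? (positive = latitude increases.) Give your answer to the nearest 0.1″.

1° of latitude = 110.9 km, so Δφ = 496.0 / 110900 = 0.0044725° = 16.101″.

Δφ = 16.1″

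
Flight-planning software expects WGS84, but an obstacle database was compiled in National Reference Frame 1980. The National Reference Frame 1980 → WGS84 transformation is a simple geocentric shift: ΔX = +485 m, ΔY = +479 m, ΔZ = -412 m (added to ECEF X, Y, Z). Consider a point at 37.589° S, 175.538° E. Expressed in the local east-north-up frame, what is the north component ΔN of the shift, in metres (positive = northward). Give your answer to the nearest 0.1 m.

The local north axis is (−sin φ cos λ, −sin φ sin λ, cos φ), giving ΔN = -294.950 + 22.732 − 326.472 = -598.69 m.

ΔN = -598.7 m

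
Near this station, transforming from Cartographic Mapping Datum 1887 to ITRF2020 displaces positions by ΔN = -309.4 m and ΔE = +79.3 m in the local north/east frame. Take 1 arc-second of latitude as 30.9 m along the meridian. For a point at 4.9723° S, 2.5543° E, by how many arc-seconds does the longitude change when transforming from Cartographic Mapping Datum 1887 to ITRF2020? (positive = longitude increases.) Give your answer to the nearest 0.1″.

At latitude -4.9723°, cos φ = 0.996237.
1″ of longitude at this latitude = 30.90 × cos φ = 30.7837 m, so Δλ = 79.3 / 30.7837 = 2.576″.

Δλ = 2.6″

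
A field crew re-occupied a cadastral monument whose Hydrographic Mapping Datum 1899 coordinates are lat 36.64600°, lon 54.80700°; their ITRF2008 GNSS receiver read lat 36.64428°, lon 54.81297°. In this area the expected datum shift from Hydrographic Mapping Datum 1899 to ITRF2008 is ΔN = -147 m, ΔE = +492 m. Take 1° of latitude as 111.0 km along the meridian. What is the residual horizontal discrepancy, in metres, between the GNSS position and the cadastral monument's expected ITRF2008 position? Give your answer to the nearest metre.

Observed coordinate differences: Δφ = -0.00172°, Δλ = +0.00597°.
Converting to metres (1° lat = 111000 m, cos φ = 0.802339): observed ΔN = -190.9 m, observed ΔE = 531.7 m.
Subtracting the expected shift leaves a residual of -190.9 − (-147) = -43.9 m north and 531.7 − (492) = 39.7 m east.
Residual distance = √((-43.9)² + 39.7²) = 59.2 m.

59 m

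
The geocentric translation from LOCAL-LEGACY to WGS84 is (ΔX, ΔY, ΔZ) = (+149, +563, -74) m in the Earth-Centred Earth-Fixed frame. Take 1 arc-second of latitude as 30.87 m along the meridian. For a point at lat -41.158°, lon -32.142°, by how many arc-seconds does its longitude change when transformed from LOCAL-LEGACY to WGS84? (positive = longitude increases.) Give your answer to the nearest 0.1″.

Δλ = 23.9″

sin φ = -0.658138, cos φ = 0.752898, sin λ = -0.532019, cos λ = 0.846732.
East component: ΔE = −sin λ·ΔX + cos λ·ΔY = −(-0.532019)(149) + (0.846732)(563) = 555.98 m.
1° of latitude spans 3600 × 30.87 = 111132 m; at latitude φ, 1° of longitude spans that × cos φ = 83671.0 m, so Δλ = 555.98 / 83671.0 × 3600 = 23.921″.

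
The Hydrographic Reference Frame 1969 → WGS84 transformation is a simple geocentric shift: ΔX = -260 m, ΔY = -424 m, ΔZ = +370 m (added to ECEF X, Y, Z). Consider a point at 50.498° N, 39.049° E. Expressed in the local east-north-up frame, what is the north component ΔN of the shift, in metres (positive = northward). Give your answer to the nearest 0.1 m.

ΔN = 597.3 m

At φ = 50.498°, λ = 39.049°: sin φ = 0.771602, cos φ = 0.636105, sin λ = 0.629985, cos λ = 0.776607.
ΔN = −sin φ cos λ·ΔX − sin φ sin λ·ΔY + cos φ·ΔZ = −(0.771602)(0.776607)(-260) − (0.771602)(0.629985)(-424) + (0.636105)(370) = 597.26 m.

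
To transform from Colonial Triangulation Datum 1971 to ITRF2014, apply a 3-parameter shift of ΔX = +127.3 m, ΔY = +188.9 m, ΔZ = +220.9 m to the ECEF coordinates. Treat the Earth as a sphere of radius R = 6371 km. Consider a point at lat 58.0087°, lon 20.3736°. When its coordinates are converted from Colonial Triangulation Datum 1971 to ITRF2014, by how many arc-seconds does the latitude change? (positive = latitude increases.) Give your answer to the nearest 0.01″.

Δφ = -1.29″

sin φ = 0.848129, cos φ = 0.529790, sin λ = 0.348140, cos λ = 0.937443.
North component: ΔN = −sin φ cos λ·ΔX − sin φ sin λ·ΔY + cos φ·ΔZ = −(0.848129)(0.937443)(127.3) − (0.848129)(0.348140)(188.9) + (0.529790)(220.9) = -39.96 m.
1° of latitude spans πR/180 = 111195 m, so Δφ = -39.96 / 111195 × 3600 = -1.294″.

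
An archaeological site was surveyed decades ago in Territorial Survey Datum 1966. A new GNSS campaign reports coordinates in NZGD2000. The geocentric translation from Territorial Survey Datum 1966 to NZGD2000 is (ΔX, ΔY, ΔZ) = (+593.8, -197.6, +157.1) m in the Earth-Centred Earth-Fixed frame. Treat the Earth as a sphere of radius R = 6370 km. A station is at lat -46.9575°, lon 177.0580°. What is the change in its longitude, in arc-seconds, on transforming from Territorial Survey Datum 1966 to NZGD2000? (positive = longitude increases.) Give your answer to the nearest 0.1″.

sin φ = -0.730848, cos φ = 0.682541, sin λ = 0.051325, cos λ = -0.998682.
East component: ΔE = −sin λ·ΔX + cos λ·ΔY = −(0.051325)(593.8) + (-0.998682)(-197.6) = 166.86 m.
1° of latitude spans πR/180 = 111177 m; at latitude φ, 1° of longitude spans that × cos φ = 75883.1 m, so Δλ = 166.86 / 75883.1 × 3600 = 7.916″.

Δλ = 7.9″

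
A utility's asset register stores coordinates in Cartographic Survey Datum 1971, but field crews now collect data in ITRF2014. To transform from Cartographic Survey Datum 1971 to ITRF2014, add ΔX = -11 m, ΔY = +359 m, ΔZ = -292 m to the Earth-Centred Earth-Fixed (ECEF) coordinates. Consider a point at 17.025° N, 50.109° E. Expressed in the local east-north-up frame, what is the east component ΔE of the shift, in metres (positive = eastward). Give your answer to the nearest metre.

The local east axis at (φ, λ) is (−sin λ, cos λ, 0), so ΔE = −sin(50.109°)·(-11) + cos(50.109°)·359 = 238.68 m.

ΔE = 239 m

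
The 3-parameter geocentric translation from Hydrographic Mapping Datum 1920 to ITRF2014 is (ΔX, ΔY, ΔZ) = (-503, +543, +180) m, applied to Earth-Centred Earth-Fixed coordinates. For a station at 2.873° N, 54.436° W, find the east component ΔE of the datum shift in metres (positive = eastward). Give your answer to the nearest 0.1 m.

At φ = 2.873°, λ = -54.436°: sin φ = 0.050122, cos φ = 0.998743, sin λ = -0.813466, cos λ = 0.581612.
ΔE = −sin λ·ΔX + cos λ·ΔY = −(-0.813466)·(-503) + (0.581612)·(543) = -93.36 m.

ΔE = -93.4 m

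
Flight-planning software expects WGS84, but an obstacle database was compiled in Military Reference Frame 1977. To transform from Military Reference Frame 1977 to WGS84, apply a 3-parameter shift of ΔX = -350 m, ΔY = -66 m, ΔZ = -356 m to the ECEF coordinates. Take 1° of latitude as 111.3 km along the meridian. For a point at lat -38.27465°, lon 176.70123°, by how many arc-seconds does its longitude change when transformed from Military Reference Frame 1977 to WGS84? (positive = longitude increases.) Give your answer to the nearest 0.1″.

sin φ = -0.619432, cos φ = 0.785051, sin λ = 0.057543, cos λ = -0.998343.
East component: ΔE = −sin λ·ΔX + cos λ·ΔY = −(0.057543)(-350) + (-0.998343)(-66) = 86.03 m.
1° of latitude spans 111300 m; at latitude φ, 1° of longitude spans that × cos φ = 87376.1 m, so Δλ = 86.03 / 87376.1 × 3600 = 3.545″.

Δλ = 3.5″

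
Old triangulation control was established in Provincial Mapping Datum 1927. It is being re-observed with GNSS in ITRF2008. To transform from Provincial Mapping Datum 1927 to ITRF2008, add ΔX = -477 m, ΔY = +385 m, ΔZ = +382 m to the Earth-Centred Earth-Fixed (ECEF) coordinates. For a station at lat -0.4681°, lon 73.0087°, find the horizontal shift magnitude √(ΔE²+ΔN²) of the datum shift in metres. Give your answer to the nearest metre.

686 m

At φ = -0.4681°, λ = 73.0087°: sin φ = -0.008170, cos φ = 0.999967, sin λ = 0.956349, cos λ = 0.292226.
ΔE = −sin λ·ΔX + cos λ·ΔY = −(0.956349)·(-477) + (0.292226)·(385) = 568.69 m.
ΔN = −sin φ cos λ·ΔX − sin φ sin λ·ΔY + cos φ·ΔZ = −(-0.008170)(0.292226)(-477) − (-0.008170)(0.956349)(385) + (0.999967)(382) = 383.86 m.
Horizontal magnitude = √(ΔE² + ΔN²) = √(568.69² + 383.86²) = 686.11 m.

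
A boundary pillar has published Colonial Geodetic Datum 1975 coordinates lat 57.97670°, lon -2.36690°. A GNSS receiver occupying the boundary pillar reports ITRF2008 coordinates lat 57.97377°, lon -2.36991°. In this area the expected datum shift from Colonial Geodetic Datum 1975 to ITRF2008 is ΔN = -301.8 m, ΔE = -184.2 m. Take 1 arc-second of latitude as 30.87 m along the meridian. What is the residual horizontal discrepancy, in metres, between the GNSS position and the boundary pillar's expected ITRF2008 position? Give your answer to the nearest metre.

25 m

Observed coordinate differences: Δφ = -0.00293°, Δλ = -0.00301°.
Converting to metres (1° lat = 111132 m, cos φ = 0.530264): observed ΔN = -325.6 m, observed ΔE = -177.4 m.
Subtracting the expected shift leaves a residual of -325.6 − (-301.8) = -23.8 m north and -177.4 − (-184.2) = 6.8 m east.
Residual distance = √((-23.8)² + 6.8²) = 24.8 m.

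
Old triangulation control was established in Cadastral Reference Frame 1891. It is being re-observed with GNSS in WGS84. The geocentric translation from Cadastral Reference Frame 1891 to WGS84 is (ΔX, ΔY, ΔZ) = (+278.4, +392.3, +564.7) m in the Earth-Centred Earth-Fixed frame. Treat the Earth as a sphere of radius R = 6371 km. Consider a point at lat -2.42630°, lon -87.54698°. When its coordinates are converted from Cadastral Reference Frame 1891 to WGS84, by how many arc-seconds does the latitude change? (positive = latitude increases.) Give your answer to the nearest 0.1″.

Δφ = 17.7″

sin φ = -0.042334, cos φ = 0.999104, sin λ = -0.999084, cos λ = 0.042800.
North component: ΔN = −sin φ cos λ·ΔX − sin φ sin λ·ΔY + cos φ·ΔZ = −(-0.042334)(0.042800)(278.4) − (-0.042334)(-0.999084)(392.3) + (0.999104)(564.7) = 548.11 m.
1° of latitude spans πR/180 = 111195 m, so Δφ = 548.11 / 111195 × 3600 = 17.745″.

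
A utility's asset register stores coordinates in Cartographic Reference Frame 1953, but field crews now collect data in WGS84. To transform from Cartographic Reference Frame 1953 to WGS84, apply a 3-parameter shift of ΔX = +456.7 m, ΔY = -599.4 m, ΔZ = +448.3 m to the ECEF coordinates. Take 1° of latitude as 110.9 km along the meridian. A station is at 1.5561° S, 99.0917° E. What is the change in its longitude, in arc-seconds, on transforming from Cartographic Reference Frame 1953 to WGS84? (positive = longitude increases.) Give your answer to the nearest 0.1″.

sin φ = -0.027156, cos φ = 0.999631, sin λ = 0.987437, cos λ = -0.158015.
East component: ΔE = −sin λ·ΔX + cos λ·ΔY = −(0.987437)(456.7) + (-0.158015)(-599.4) = -356.25 m.
1° of latitude spans 110900 m; at latitude φ, 1° of longitude spans that × cos φ = 110859.1 m, so Δλ = -356.25 / 110859.1 × 3600 = -11.569″.

Δλ = -11.6″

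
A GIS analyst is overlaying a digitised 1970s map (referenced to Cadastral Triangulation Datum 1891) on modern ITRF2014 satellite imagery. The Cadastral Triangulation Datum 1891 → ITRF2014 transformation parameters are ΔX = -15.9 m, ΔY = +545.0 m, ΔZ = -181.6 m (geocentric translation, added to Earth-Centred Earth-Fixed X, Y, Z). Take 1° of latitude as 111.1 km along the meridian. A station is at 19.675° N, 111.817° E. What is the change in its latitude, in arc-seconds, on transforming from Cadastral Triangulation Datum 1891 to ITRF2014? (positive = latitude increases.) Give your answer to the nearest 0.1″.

Δφ = -11.1″

sin φ = 0.336684, cos φ = 0.941618, sin λ = 0.928376, cos λ = -0.371643.
North component: ΔN = −sin φ cos λ·ΔX − sin φ sin λ·ΔY + cos φ·ΔZ = −(0.336684)(-0.371643)(-15.9) − (0.336684)(0.928376)(545.0) + (0.941618)(-181.6) = -343.34 m.
1° of latitude spans 111100 m, so Δφ = -343.34 / 111100 × 3600 = -11.125″.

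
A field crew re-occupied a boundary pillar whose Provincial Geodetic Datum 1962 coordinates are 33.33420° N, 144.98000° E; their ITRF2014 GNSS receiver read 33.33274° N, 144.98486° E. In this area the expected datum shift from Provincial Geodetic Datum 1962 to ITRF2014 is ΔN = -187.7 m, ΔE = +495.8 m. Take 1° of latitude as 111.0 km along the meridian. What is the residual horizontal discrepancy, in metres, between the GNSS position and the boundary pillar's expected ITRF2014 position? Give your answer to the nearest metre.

Observed coordinate differences: Δφ = -0.00146°, Δλ = +0.00486°.
Converting to metres (1° lat = 111000 m, cos φ = 0.835479): observed ΔN = -162.1 m, observed ΔE = 450.7 m.
Subtracting the expected shift leaves a residual of -162.1 − (-187.7) = 25.6 m north and 450.7 − (495.8) = -45.1 m east.
Residual distance = √(25.6² + (-45.1)²) = 51.9 m.

52 m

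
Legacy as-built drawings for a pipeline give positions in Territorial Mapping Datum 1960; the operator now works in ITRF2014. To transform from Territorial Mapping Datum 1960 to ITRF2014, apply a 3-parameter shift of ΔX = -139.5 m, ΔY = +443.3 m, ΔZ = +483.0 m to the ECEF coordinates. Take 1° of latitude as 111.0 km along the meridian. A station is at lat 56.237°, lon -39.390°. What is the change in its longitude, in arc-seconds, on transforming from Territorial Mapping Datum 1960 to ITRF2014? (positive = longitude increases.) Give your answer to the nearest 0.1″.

Δλ = 14.8″

sin φ = 0.831344, cos φ = 0.555759, sin λ = -0.634596, cos λ = 0.772844.
East component: ΔE = −sin λ·ΔX + cos λ·ΔY = −(-0.634596)(-139.5) + (0.772844)(443.3) = 254.08 m.
1° of latitude spans 111000 m; at latitude φ, 1° of longitude spans that × cos φ = 61689.2 m, so Δλ = 254.08 / 61689.2 × 3600 = 14.827″.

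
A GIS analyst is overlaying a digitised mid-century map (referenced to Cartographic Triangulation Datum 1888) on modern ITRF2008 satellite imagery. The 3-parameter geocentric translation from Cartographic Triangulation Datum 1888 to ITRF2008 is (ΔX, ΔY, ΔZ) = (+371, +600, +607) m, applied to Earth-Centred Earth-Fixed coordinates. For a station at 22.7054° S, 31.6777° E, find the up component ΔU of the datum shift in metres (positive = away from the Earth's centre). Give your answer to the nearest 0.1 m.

At φ = -22.7054°, λ = 31.6777°: sin φ = -0.385993, cos φ = 0.922502, sin λ = 0.525140, cos λ = 0.851016.
ΔU = cos φ cos λ·ΔX + cos φ sin λ·ΔY + sin φ·ΔZ = (0.922502)(0.851016)(371) + (0.922502)(0.525140)(600) + (-0.385993)(607) = 347.63 m.

ΔU = 347.6 m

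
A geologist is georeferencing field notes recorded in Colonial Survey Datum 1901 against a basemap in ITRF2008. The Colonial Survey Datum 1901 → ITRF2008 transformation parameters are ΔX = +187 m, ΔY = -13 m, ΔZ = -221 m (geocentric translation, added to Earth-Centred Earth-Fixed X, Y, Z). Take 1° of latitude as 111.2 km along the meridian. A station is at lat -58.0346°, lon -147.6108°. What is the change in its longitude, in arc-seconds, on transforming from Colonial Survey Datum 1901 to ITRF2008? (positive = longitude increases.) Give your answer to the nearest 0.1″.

sin φ = -0.848368, cos φ = 0.529407, sin λ = -0.535668, cos λ = -0.844429.
East component: ΔE = −sin λ·ΔX + cos λ·ΔY = −(-0.535668)(187) + (-0.844429)(-13) = 111.15 m.
1° of latitude spans 111200 m; at latitude φ, 1° of longitude spans that × cos φ = 58870.1 m, so Δλ = 111.15 / 58870.1 × 3600 = 6.797″.

Δλ = 6.8″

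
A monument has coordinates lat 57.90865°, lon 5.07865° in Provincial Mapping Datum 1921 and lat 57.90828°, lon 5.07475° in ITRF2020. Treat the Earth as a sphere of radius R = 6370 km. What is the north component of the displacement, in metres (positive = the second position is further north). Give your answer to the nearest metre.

Δφ = 57.90828° − 57.90865° = -0.00037°; Δλ = 5.07475° − 5.07865° = -0.00390°.
1° along a meridian = πR/180 = 111177 m.
ΔN = Δφ × 111177 = -41.1 m; ΔE = Δλ × 111177 × cos(57.90865°) = -0.00390 × 111177 × 0.531271 = -230.4 m.

ΔN = -41 m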